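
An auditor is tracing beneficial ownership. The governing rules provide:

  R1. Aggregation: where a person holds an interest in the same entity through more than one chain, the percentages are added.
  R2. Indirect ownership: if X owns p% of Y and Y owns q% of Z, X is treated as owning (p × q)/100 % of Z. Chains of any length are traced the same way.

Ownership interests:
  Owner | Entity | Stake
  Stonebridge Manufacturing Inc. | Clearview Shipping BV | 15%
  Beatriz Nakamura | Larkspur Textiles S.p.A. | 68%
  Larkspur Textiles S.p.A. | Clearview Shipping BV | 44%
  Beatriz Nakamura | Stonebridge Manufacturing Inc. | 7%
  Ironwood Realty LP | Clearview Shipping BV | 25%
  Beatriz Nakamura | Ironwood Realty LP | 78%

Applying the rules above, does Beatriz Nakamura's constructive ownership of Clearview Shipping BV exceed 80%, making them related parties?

No

Chain via Larkspur Textiles S.p.A. (R2): 68% × 44% = 29.92% of Clearview Shipping BV.
Chain via Ironwood Realty LP (R2): 78% × 25% = 19.5% of Clearview Shipping BV.
Chain via Stonebridge Manufacturing Inc. (R2): 7% × 15% = 1.05% of Clearview Shipping BV.
Aggregating (R1): 29.92% + 19.5% + 1.05% = 50.47%.
50.47% does not exceed the 80% threshold, so Beatriz is not a related party to Clearview Shipping BV.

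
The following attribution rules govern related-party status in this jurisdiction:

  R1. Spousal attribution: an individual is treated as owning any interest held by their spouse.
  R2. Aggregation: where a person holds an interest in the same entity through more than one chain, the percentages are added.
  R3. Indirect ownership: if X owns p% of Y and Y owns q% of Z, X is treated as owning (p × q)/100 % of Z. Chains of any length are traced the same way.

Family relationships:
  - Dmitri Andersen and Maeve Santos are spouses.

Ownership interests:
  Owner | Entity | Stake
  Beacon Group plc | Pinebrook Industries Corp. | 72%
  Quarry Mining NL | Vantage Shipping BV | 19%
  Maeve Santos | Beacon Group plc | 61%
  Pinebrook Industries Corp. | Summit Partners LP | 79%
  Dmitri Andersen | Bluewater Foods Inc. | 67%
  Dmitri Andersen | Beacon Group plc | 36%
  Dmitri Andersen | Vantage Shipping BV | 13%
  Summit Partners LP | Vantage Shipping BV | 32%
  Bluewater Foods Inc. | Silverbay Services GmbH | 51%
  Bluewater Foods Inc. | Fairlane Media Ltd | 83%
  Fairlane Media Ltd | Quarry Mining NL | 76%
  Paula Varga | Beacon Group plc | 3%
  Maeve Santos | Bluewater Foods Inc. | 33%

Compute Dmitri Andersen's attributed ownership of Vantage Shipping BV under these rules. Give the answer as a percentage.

42.640752%

By spousal attribution (R1), Dmitri Andersen is treated as also owning Maeve Santos's interest in Beacon Group plc, giving 36% + 61% = 97%.
By spousal attribution (R1), Dmitri Andersen is treated as also owning Maeve Santos's interest in Bluewater Foods Inc, giving 67% + 33% = 100%.
Chain via Beacon Group plc → Pinebrook Industries Corp. → Summit Partners LP (R3): 97% × 72% × 79% × 32% = 17.655552% of Vantage Shipping BV.
Chain via Bluewater Foods Inc. → Fairlane Media Ltd → Quarry Mining NL (R3): 100% × 83% × 76% × 19% = 11.9852% of Vantage Shipping BV.
Direct interest in Vantage Shipping BV: 13%.
Aggregating (R2): 17.655552% + 11.9852% + 13% = 42.640752%.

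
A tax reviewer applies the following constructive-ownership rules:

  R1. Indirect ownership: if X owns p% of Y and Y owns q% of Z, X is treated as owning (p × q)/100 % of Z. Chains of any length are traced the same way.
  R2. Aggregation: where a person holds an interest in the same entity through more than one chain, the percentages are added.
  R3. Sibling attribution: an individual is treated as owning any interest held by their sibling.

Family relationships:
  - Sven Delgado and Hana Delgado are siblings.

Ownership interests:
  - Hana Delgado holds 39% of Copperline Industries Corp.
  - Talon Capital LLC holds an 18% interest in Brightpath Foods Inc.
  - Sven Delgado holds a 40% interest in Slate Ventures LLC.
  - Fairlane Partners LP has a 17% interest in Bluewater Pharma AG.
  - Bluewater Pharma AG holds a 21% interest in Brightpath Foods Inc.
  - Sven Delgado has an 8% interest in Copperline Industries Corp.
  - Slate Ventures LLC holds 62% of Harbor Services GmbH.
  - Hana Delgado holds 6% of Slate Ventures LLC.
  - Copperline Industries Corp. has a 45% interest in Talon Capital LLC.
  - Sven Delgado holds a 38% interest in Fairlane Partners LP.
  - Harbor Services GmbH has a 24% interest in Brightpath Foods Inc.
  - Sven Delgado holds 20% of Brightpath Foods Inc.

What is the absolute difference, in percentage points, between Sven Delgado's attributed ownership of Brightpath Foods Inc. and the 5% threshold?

By sibling attribution (R3), Sven Delgado is treated as also owning Hana Delgado's interest in Slate Ventures LLC, giving 40% + 6% = 46%.
By sibling attribution (R3), Sven Delgado is treated as also owning Hana Delgado's interest in Copperline Industries Corp, giving 8% + 39% = 47%.
Chain via Slate Ventures LLC → Harbor Services GmbH (R1): 46% × 62% × 24% = 6.8448% of Brightpath Foods Inc.
Chain via Copperline Industries Corp. → Talon Capital LLC (R1): 47% × 45% × 18% = 3.807% of Brightpath Foods Inc.
Chain via Fairlane Partners LP → Bluewater Pharma AG (R1): 38% × 17% × 21% = 1.3566% of Brightpath Foods Inc.
Direct interest in Brightpath Foods Inc: 20%.
Aggregating (R2): 6.8448% + 3.807% + 1.3566% + 20% = 32.0084%.
32.0084% exceeds the 5% threshold by 27.0084 percentage points.

27.0084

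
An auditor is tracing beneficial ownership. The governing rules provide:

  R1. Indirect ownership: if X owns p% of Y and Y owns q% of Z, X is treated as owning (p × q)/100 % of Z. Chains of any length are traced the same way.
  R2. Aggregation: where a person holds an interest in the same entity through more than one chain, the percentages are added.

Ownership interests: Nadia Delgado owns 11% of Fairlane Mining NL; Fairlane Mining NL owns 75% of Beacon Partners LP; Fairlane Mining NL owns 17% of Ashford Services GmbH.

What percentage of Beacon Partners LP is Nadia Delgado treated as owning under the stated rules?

Chain via Fairlane Mining NL (R1): 11% × 75% = 8.25% of Beacon Partners LP.

8.25%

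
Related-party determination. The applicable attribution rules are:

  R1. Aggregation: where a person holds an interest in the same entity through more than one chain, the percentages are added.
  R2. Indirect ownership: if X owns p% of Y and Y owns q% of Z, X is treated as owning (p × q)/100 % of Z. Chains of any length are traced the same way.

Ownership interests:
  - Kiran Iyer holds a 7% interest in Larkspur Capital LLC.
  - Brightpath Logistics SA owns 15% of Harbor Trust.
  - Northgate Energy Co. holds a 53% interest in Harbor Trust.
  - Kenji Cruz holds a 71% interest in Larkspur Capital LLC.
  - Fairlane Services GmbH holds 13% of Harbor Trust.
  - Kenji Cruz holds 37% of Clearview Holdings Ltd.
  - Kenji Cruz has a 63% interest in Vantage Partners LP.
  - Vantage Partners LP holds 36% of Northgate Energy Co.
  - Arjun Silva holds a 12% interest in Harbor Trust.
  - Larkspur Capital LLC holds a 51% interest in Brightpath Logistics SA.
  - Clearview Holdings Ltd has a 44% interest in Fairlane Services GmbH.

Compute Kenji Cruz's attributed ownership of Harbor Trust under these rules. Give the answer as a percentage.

19.5683%

Chain via Vantage Partners LP → Northgate Energy Co. (R2): 63% × 36% × 53% = 12.0204% of Harbor Trust.
Chain via Larkspur Capital LLC → Brightpath Logistics SA (R2): 71% × 51% × 15% = 5.4315% of Harbor Trust.
Chain via Clearview Holdings Ltd → Fairlane Services GmbH (R2): 37% × 44% × 13% = 2.1164% of Harbor Trust.
Aggregating (R1): 12.0204% + 5.4315% + 2.1164% = 19.5683%.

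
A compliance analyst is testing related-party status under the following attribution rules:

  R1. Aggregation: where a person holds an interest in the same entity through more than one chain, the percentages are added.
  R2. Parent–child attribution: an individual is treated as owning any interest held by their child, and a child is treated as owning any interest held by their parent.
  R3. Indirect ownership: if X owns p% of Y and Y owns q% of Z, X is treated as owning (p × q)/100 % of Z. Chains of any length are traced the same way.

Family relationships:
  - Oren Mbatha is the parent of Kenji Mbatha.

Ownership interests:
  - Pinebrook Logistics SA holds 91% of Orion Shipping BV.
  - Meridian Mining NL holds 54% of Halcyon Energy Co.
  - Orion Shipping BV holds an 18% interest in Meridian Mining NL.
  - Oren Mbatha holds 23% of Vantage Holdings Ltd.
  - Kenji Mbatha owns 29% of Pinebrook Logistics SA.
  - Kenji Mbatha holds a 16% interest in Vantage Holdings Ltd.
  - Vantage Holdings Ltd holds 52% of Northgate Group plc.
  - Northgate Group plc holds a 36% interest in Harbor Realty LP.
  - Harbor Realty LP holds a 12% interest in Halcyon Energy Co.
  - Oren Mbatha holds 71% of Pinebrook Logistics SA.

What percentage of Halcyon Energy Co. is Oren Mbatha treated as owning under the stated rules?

By parent–child attribution (R2), Oren Mbatha is treated as also owning Kenji Mbatha's interest in Vantage Holdings Ltd, giving 23% + 16% = 39%.
By parent–child attribution (R2), Oren Mbatha is treated as also owning Kenji Mbatha's interest in Pinebrook Logistics SA, giving 71% + 29% = 100%.
Chain via Vantage Holdings Ltd → Northgate Group plc → Harbor Realty LP (R3): 39% × 52% × 36% × 12% = 0.876096% of Halcyon Energy Co.
Chain via Pinebrook Logistics SA → Orion Shipping BV → Meridian Mining NL (R3): 100% × 91% × 18% × 54% = 8.8452% of Halcyon Energy Co.
Aggregating (R1): 0.876096% + 8.8452% = 9.721296%.

9.721296%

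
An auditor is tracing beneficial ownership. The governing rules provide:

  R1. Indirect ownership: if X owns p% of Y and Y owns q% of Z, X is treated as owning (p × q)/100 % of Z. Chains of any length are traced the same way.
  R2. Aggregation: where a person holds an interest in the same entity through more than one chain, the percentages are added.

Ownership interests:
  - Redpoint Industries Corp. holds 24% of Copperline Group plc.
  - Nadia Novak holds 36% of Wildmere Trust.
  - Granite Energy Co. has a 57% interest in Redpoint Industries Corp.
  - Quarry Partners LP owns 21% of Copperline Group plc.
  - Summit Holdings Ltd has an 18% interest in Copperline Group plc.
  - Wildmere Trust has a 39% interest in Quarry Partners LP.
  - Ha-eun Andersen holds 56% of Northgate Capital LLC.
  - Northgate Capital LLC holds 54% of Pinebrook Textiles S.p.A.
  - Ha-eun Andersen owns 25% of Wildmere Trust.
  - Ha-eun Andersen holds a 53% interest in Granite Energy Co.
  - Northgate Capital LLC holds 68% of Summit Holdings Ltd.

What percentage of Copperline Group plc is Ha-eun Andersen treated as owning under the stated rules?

Chain via Northgate Capital LLC → Summit Holdings Ltd (R1): 56% × 68% × 18% = 6.8544% of Copperline Group plc.
Chain via Wildmere Trust → Quarry Partners LP (R1): 25% × 39% × 21% = 2.0475% of Copperline Group plc.
Chain via Granite Energy Co. → Redpoint Industries Corp. (R1): 53% × 57% × 24% = 7.2504% of Copperline Group plc.
Aggregating (R2): 6.8544% + 2.0475% + 7.2504% = 16.1523%.

16.1523%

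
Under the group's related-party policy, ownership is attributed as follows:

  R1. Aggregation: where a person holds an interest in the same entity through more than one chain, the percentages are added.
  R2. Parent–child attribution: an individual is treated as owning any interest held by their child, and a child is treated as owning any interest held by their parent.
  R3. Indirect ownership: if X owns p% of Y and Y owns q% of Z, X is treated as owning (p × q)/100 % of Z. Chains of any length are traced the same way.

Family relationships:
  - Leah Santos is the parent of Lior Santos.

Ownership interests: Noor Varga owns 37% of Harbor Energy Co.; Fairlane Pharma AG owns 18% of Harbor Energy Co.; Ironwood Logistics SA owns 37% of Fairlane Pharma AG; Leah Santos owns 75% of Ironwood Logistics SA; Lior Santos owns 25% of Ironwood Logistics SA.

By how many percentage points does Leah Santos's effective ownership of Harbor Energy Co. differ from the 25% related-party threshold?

By parent–child attribution (R2), Leah Santos is treated as also owning Lior Santos's interest in Ironwood Logistics SA, giving 75% + 25% = 100%.
Chain via Ironwood Logistics SA → Fairlane Pharma AG (R3): 100% × 37% × 18% = 6.66% of Harbor Energy Co.
6.66% falls short of the 25% threshold by 18.34 percentage points.

18.34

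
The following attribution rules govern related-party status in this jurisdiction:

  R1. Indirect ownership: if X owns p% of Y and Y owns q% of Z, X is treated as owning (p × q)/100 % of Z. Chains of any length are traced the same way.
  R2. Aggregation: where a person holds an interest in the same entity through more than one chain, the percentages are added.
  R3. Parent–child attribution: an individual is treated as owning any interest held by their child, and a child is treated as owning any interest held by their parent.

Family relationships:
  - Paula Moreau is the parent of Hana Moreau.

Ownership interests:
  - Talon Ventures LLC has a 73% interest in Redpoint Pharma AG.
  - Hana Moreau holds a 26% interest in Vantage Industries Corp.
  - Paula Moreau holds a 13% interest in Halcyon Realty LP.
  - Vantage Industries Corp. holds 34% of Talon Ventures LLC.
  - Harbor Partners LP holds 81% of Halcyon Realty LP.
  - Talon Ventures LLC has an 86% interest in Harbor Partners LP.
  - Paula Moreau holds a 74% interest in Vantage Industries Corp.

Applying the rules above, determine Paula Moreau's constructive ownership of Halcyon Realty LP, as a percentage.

By parent–child attribution (R3), Paula Moreau is treated as also owning Hana Moreau's interest in Vantage Industries Corp, giving 74% + 26% = 100%.
Chain via Vantage Industries Corp. → Talon Ventures LLC → Harbor Partners LP (R1): 100% × 34% × 86% × 81% = 23.6844% of Halcyon Realty LP.
Direct interest in Halcyon Realty LP: 13%.
Aggregating (R2): 23.6844% + 13% = 36.6844%.

36.6844%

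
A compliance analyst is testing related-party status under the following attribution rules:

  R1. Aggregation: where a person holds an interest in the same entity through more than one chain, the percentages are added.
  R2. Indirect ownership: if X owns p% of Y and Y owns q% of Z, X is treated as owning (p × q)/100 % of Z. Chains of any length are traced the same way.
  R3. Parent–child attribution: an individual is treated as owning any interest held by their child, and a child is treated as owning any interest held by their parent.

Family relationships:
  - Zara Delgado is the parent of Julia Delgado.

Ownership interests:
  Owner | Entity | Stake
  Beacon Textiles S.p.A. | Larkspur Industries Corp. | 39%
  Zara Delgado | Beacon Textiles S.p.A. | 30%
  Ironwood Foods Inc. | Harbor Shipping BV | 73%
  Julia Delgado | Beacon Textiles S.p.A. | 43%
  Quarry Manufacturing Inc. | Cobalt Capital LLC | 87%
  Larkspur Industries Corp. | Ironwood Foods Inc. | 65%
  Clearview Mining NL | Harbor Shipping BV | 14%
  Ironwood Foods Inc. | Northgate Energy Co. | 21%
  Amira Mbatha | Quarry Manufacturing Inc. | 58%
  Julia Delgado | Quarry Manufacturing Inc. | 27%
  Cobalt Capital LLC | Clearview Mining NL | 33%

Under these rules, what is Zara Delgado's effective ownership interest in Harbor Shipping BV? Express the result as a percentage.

By parent–child attribution (R3), Zara Delgado is treated as also owning Julia Delgado's interest in Beacon Textiles S.p.A, giving 30% + 43% = 73%.
By parent–child attribution (R3), Zara Delgado is treated as owning Julia Delgado's 27% interest in Quarry Manufacturing Inc.
Chain via Beacon Textiles S.p.A. → Larkspur Industries Corp. → Ironwood Foods Inc. (R2): 73% × 39% × 65% × 73% = 13.509015% of Harbor Shipping BV.
Chain via Quarry Manufacturing Inc. → Cobalt Capital LLC → Clearview Mining NL (R2): 27% × 87% × 33% × 14% = 1.085238% of Harbor Shipping BV.
Aggregating (R1): 13.509015% + 1.085238% = 14.594253%.

14.594253%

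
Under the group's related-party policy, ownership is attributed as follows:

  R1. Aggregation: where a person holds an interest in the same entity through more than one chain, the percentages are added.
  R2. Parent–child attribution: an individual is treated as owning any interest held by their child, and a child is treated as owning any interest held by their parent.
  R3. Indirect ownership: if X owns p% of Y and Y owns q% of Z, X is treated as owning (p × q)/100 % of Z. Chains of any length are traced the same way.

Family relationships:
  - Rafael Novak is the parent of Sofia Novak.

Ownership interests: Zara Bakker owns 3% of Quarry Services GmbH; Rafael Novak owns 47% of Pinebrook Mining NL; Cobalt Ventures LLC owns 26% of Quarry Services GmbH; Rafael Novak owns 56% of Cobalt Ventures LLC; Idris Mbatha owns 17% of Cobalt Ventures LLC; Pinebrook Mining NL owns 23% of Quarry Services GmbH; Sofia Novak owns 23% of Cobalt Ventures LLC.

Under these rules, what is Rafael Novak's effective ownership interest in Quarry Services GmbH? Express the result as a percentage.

By parent–child attribution (R2), Rafael Novak is treated as also owning Sofia Novak's interest in Cobalt Ventures LLC, giving 56% + 23% = 79%.
Chain via Cobalt Ventures LLC (R3): 79% × 26% = 20.54% of Quarry Services GmbH.
Chain via Pinebrook Mining NL (R3): 47% × 23% = 10.81% of Quarry Services GmbH.
Aggregating (R1): 20.54% + 10.81% = 31.35%.

31.35%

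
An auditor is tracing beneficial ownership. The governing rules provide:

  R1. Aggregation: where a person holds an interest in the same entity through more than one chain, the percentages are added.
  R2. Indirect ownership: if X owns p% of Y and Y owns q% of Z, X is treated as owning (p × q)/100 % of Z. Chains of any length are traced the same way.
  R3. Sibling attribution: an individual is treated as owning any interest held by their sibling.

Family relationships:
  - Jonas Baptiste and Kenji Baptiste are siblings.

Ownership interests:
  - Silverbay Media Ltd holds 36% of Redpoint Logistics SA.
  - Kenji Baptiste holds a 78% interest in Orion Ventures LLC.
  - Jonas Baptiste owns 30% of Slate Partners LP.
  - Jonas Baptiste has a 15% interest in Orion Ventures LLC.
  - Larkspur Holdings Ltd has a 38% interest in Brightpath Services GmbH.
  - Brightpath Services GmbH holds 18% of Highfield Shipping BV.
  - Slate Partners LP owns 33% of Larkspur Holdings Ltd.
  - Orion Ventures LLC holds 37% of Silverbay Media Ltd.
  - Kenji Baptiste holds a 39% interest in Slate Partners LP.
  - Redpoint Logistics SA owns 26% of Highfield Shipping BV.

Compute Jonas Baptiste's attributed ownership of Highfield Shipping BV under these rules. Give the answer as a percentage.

4.778244%

By sibling attribution (R3), Jonas Baptiste is treated as also owning Kenji Baptiste's interest in Orion Ventures LLC, giving 15% + 78% = 93%.
By sibling attribution (R3), Jonas Baptiste is treated as also owning Kenji Baptiste's interest in Slate Partners LP, giving 30% + 39% = 69%.
Chain via Orion Ventures LLC → Silverbay Media Ltd → Redpoint Logistics SA (R2): 93% × 37% × 36% × 26% = 3.220776% of Highfield Shipping BV.
Chain via Slate Partners LP → Larkspur Holdings Ltd → Brightpath Services GmbH (R2): 69% × 33% × 38% × 18% = 1.557468% of Highfield Shipping BV.
Aggregating (R1): 3.220776% + 1.557468% = 4.778244%.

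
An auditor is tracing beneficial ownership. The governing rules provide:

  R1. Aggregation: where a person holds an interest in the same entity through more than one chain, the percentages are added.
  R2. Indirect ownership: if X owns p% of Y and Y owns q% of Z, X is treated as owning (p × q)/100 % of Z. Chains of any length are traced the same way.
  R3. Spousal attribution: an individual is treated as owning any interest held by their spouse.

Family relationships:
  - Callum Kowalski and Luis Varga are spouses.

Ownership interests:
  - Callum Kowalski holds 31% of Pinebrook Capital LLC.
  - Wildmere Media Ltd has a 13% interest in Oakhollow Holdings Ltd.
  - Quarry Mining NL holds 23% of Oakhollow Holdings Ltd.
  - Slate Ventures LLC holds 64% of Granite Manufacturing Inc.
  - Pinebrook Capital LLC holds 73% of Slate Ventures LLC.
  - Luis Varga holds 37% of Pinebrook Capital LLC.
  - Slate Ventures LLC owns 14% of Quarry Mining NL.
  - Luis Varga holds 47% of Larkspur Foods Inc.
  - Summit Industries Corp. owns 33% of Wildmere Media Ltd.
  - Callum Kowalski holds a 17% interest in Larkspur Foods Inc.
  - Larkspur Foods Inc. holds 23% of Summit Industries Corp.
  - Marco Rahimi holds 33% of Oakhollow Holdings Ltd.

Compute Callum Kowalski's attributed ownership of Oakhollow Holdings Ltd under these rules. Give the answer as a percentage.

By spousal attribution (R3), Callum Kowalski is treated as also owning Luis Varga's interest in Pinebrook Capital LLC, giving 31% + 37% = 68%.
By spousal attribution (R3), Callum Kowalski is treated as also owning Luis Varga's interest in Larkspur Foods Inc, giving 17% + 47% = 64%.
Chain via Pinebrook Capital LLC → Slate Ventures LLC → Quarry Mining NL (R2): 68% × 73% × 14% × 23% = 1.598408% of Oakhollow Holdings Ltd.
Chain via Larkspur Foods Inc. → Summit Industries Corp. → Wildmere Media Ltd (R2): 64% × 23% × 33% × 13% = 0.631488% of Oakhollow Holdings Ltd.
Aggregating (R1): 1.598408% + 0.631488% = 2.229896%.

2.229896%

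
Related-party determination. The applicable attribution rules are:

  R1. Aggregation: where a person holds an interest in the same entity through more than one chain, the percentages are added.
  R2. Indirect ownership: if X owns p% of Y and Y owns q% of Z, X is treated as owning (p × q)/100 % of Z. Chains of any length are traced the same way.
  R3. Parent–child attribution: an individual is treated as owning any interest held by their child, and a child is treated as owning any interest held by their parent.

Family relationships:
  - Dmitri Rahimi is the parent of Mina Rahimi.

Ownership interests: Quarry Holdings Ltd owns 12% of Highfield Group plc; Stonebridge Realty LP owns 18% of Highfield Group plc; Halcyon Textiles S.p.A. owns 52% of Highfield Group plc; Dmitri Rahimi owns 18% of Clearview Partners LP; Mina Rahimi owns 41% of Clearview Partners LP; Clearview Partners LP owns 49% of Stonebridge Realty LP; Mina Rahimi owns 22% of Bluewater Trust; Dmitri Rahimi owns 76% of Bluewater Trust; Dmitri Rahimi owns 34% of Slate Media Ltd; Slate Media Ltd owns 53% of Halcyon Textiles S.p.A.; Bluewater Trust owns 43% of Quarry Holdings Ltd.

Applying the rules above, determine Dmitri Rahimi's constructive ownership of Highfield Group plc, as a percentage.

19.631%

By parent–child attribution (R3), Dmitri Rahimi is treated as also owning Mina Rahimi's interest in Bluewater Trust, giving 76% + 22% = 98%.
By parent–child attribution (R3), Dmitri Rahimi is treated as also owning Mina Rahimi's interest in Clearview Partners LP, giving 18% + 41% = 59%.
Chain via Slate Media Ltd → Halcyon Textiles S.p.A. (R2): 34% × 53% × 52% = 9.3704% of Highfield Group plc.
Chain via Bluewater Trust → Quarry Holdings Ltd (R2): 98% × 43% × 12% = 5.0568% of Highfield Group plc.
Chain via Clearview Partners LP → Stonebridge Realty LP (R2): 59% × 49% × 18% = 5.2038% of Highfield Group plc.
Aggregating (R1): 9.3704% + 5.0568% + 5.2038% = 19.631%.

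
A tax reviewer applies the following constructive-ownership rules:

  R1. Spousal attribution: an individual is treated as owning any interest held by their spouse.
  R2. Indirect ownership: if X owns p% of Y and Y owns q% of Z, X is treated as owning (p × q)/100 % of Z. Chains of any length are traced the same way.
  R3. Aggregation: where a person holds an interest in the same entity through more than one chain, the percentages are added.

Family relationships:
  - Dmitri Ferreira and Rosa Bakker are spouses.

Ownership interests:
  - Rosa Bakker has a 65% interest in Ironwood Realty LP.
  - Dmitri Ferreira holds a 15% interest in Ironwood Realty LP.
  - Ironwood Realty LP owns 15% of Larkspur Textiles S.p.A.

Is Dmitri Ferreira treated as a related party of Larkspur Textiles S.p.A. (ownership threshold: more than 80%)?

No

By spousal attribution (R1), Dmitri Ferreira is treated as also owning Rosa Bakker's interest in Ironwood Realty LP, giving 15% + 65% = 80%.
Chain via Ironwood Realty LP (R2): 80% × 15% = 12% of Larkspur Textiles S.p.A.
12% does not exceed the 80% threshold, so Dmitri is not a related party to Larkspur Textiles S.p.A.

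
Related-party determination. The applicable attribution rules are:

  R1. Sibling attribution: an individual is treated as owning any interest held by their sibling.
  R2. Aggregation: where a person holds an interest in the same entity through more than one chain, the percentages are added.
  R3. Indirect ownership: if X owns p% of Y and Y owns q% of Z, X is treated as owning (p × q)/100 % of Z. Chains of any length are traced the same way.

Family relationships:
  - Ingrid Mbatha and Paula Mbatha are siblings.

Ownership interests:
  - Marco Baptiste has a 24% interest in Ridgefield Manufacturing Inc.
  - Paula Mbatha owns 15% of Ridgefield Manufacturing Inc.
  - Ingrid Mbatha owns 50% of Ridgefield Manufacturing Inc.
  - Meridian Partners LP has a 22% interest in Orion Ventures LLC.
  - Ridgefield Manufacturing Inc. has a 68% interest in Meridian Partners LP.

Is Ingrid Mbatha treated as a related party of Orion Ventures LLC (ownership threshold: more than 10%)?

No

By sibling attribution (R1), Ingrid Mbatha is treated as also owning Paula Mbatha's interest in Ridgefield Manufacturing Inc, giving 50% + 15% = 65%.
Chain via Ridgefield Manufacturing Inc. → Meridian Partners LP (R3): 65% × 68% × 22% = 9.724% of Orion Ventures LLC.
9.724% does not exceed the 10% threshold, so Ingrid is not a related party to Orion Ventures LLC.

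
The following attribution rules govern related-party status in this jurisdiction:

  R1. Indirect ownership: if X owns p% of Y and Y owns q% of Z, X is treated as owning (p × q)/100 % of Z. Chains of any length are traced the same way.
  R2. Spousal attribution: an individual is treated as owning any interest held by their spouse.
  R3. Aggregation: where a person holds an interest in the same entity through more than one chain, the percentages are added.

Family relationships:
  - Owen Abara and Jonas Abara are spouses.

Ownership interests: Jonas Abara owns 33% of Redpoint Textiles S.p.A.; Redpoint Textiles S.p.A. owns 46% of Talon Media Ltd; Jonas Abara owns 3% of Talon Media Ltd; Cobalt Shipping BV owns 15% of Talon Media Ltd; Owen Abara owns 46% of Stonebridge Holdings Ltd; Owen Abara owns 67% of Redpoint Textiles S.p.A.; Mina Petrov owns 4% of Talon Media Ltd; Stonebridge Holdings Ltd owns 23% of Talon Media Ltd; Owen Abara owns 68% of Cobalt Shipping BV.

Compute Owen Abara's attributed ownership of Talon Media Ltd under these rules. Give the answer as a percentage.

By spousal attribution (R2), Owen Abara is treated as also owning Jonas Abara's interest in Redpoint Textiles S.p.A, giving 67% + 33% = 100%.
By spousal attribution (R2), Owen Abara is treated as owning Jonas Abara's 3% interest in Talon Media Ltd.
Chain via Cobalt Shipping BV (R1): 68% × 15% = 10.2% of Talon Media Ltd.
Chain via Redpoint Textiles S.p.A. (R1): 100% × 46% = 46% of Talon Media Ltd.
Chain via Stonebridge Holdings Ltd (R1): 46% × 23% = 10.58% of Talon Media Ltd.
Direct interest in Talon Media Ltd: 3%.
Aggregating (R3): 10.2% + 46% + 10.58% + 3% = 69.78%.

69.78%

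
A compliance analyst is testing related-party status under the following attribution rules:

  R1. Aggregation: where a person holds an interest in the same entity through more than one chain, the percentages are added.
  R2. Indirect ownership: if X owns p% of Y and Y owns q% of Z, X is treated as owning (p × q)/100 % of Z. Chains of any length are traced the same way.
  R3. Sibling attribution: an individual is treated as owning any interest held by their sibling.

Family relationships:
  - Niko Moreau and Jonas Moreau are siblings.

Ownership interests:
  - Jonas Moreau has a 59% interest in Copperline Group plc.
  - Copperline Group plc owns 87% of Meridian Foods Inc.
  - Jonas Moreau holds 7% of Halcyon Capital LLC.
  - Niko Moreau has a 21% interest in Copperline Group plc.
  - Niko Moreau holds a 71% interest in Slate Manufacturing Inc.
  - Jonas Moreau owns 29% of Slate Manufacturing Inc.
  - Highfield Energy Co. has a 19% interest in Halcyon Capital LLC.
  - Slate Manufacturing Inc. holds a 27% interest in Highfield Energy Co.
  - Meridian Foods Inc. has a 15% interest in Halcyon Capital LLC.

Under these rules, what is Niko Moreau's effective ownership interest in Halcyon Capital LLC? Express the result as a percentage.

By sibling attribution (R3), Niko Moreau is treated as also owning Jonas Moreau's interest in Slate Manufacturing Inc, giving 71% + 29% = 100%.
By sibling attribution (R3), Niko Moreau is treated as also owning Jonas Moreau's interest in Copperline Group plc, giving 21% + 59% = 80%.
By sibling attribution (R3), Niko Moreau is treated as owning Jonas Moreau's 7% interest in Halcyon Capital LLC.
Chain via Slate Manufacturing Inc. → Highfield Energy Co. (R2): 100% × 27% × 19% = 5.13% of Halcyon Capital LLC.
Chain via Copperline Group plc → Meridian Foods Inc. (R2): 80% × 87% × 15% = 10.44% of Halcyon Capital LLC.
Direct interest in Halcyon Capital LLC: 7%.
Aggregating (R1): 5.13% + 10.44% + 7% = 22.57%.

22.57%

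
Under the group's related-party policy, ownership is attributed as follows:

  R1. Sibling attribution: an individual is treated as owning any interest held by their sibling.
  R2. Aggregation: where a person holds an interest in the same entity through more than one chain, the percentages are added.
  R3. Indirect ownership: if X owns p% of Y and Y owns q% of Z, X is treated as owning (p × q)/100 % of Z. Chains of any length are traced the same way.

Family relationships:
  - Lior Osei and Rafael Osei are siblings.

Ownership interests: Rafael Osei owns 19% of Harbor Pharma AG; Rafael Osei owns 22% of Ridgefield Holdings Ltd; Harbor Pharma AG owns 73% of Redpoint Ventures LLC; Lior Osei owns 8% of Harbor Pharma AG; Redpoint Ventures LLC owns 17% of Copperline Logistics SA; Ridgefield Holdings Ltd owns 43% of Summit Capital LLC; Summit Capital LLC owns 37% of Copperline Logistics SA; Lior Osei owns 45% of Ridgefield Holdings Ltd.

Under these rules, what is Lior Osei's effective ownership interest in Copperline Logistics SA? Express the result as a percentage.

By sibling attribution (R1), Lior Osei is treated as also owning Rafael Osei's interest in Harbor Pharma AG, giving 8% + 19% = 27%.
By sibling attribution (R1), Lior Osei is treated as also owning Rafael Osei's interest in Ridgefield Holdings Ltd, giving 45% + 22% = 67%.
Chain via Harbor Pharma AG → Redpoint Ventures LLC (R3): 27% × 73% × 17% = 3.3507% of Copperline Logistics SA.
Chain via Ridgefield Holdings Ltd → Summit Capital LLC (R3): 67% × 43% × 37% = 10.6597% of Copperline Logistics SA.
Aggregating (R2): 3.3507% + 10.6597% = 14.0104%.

14.0104%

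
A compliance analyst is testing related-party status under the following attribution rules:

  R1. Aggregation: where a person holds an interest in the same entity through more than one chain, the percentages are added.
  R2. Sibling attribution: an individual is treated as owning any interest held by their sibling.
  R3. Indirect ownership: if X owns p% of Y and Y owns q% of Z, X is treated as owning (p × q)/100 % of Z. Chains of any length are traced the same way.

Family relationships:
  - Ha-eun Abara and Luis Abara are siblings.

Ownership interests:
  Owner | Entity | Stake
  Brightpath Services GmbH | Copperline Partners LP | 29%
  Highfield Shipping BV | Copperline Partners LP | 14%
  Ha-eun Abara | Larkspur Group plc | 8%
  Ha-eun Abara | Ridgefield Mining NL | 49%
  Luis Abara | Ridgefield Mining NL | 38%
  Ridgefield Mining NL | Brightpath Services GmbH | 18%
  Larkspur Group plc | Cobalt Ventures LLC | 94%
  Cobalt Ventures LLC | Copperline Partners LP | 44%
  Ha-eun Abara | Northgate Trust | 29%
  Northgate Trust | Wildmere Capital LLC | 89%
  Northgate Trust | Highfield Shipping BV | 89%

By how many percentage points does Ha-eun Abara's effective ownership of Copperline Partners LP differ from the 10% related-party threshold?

1.4636

By sibling attribution (R2), Ha-eun Abara is treated as also owning Luis Abara's interest in Ridgefield Mining NL, giving 49% + 38% = 87%.
Chain via Northgate Trust → Highfield Shipping BV (R3): 29% × 89% × 14% = 3.6134% of Copperline Partners LP.
Chain via Larkspur Group plc → Cobalt Ventures LLC (R3): 8% × 94% × 44% = 3.3088% of Copperline Partners LP.
Chain via Ridgefield Mining NL → Brightpath Services GmbH (R3): 87% × 18% × 29% = 4.5414% of Copperline Partners LP.
Aggregating (R1): 3.6134% + 3.3088% + 4.5414% = 11.4636%.
11.4636% exceeds the 10% threshold by 1.4636 percentage points.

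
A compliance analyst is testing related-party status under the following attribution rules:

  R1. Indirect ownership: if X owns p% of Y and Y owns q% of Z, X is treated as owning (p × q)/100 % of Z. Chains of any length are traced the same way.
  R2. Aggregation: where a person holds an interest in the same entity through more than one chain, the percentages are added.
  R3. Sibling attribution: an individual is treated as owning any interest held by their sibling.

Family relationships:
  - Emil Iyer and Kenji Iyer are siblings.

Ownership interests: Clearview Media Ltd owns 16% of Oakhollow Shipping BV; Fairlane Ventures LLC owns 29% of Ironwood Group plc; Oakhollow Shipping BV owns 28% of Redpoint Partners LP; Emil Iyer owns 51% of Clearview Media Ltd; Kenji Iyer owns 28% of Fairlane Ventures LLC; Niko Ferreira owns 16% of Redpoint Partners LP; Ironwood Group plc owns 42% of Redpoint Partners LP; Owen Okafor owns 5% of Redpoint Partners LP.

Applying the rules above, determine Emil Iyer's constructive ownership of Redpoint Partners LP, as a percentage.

By sibling attribution (R3), Emil Iyer is treated as owning Kenji Iyer's 28% interest in Fairlane Ventures LLC.
Chain via Clearview Media Ltd → Oakhollow Shipping BV (R1): 51% × 16% × 28% = 2.2848% of Redpoint Partners LP.
Chain via Fairlane Ventures LLC → Ironwood Group plc (R1): 28% × 29% × 42% = 3.4104% of Redpoint Partners LP.
Aggregating (R2): 2.2848% + 3.4104% = 5.6952%.

5.6952%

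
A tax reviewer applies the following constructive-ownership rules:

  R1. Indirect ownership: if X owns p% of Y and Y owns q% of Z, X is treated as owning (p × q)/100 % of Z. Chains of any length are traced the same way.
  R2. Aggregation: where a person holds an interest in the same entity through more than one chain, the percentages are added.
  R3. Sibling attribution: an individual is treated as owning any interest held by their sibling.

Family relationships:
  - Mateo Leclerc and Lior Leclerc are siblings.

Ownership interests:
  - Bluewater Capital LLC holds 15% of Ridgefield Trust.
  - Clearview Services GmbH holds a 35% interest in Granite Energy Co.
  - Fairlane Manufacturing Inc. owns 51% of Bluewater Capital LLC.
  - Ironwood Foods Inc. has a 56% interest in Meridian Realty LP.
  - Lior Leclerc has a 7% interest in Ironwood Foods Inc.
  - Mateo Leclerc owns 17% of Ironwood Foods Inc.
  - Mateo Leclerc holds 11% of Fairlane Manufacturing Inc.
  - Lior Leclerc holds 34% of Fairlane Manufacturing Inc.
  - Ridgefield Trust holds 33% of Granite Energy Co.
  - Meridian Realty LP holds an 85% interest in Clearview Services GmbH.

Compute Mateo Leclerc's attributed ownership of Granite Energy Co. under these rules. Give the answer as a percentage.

5.134425%

By sibling attribution (R3), Mateo Leclerc is treated as also owning Lior Leclerc's interest in Ironwood Foods Inc, giving 17% + 7% = 24%.
By sibling attribution (R3), Mateo Leclerc is treated as also owning Lior Leclerc's interest in Fairlane Manufacturing Inc, giving 11% + 34% = 45%.
Chain via Ironwood Foods Inc. → Meridian Realty LP → Clearview Services GmbH (R1): 24% × 56% × 85% × 35% = 3.9984% of Granite Energy Co.
Chain via Fairlane Manufacturing Inc. → Bluewater Capital LLC → Ridgefield Trust (R1): 45% × 51% × 15% × 33% = 1.136025% of Granite Energy Co.
Aggregating (R2): 3.9984% + 1.136025% = 5.134425%.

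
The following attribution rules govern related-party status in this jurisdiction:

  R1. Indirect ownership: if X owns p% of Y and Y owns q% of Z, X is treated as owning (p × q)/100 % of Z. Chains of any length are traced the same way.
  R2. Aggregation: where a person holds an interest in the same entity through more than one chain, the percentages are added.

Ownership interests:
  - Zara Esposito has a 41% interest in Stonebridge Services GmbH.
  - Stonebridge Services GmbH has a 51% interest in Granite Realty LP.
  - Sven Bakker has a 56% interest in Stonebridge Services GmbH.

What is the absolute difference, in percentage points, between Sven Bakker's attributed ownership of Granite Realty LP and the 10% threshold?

18.56

Chain via Stonebridge Services GmbH (R1): 56% × 51% = 28.56% of Granite Realty LP.
28.56% exceeds the 10% threshold by 18.56 percentage points.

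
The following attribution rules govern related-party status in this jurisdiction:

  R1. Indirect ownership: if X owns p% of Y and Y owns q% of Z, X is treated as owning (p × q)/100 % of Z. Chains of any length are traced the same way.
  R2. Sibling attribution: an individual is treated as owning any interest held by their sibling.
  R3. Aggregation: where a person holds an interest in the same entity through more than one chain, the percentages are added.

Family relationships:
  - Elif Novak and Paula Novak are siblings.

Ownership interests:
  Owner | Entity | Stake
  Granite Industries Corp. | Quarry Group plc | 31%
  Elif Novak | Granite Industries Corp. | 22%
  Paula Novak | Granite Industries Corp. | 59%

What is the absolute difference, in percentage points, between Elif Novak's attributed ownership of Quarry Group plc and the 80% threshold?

By sibling attribution (R2), Elif Novak is treated as also owning Paula Novak's interest in Granite Industries Corp, giving 22% + 59% = 81%.
Chain via Granite Industries Corp. (R1): 81% × 31% = 25.11% of Quarry Group plc.
25.11% falls short of the 80% threshold by 54.89 percentage points.

54.89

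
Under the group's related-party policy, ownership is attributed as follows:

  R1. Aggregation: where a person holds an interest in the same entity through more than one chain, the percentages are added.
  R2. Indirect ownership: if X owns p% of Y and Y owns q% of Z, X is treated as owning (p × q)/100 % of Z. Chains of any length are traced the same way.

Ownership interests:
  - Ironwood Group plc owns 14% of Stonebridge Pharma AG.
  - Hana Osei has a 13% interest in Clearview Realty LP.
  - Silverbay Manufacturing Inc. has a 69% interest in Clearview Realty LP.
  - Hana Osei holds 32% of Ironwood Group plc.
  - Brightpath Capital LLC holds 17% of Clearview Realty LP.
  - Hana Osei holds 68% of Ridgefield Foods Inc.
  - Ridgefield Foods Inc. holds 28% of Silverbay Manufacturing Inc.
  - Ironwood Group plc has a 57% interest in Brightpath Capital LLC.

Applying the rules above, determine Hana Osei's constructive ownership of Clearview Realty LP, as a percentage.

Chain via Ironwood Group plc → Brightpath Capital LLC (R2): 32% × 57% × 17% = 3.1008% of Clearview Realty LP.
Chain via Ridgefield Foods Inc. → Silverbay Manufacturing Inc. (R2): 68% × 28% × 69% = 13.1376% of Clearview Realty LP.
Direct interest in Clearview Realty LP: 13%.
Aggregating (R1): 3.1008% + 13.1376% + 13% = 29.2384%.

29.2384%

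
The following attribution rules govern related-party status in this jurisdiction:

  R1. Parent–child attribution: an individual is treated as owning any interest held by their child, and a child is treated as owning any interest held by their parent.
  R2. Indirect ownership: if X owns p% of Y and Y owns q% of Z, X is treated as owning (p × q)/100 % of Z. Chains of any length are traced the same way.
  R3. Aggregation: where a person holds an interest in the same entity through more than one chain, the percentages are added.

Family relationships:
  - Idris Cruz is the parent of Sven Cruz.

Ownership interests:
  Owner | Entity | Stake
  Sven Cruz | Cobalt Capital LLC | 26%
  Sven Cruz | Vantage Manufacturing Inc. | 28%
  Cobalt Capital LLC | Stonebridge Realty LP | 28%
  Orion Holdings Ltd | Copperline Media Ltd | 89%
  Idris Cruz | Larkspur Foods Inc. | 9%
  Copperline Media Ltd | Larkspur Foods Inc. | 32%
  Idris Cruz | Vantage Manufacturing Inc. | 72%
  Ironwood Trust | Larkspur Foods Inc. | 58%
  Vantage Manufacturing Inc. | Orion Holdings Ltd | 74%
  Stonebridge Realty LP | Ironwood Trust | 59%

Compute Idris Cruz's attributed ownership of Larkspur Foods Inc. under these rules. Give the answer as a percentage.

32.566416%

By parent–child attribution (R1), Idris Cruz is treated as also owning Sven Cruz's interest in Vantage Manufacturing Inc, giving 72% + 28% = 100%.
By parent–child attribution (R1), Idris Cruz is treated as owning Sven Cruz's 26% interest in Cobalt Capital LLC.
Chain via Vantage Manufacturing Inc. → Orion Holdings Ltd → Copperline Media Ltd (R2): 100% × 74% × 89% × 32% = 21.0752% of Larkspur Foods Inc.
Direct interest in Larkspur Foods Inc: 9%.
Chain via Cobalt Capital LLC → Stonebridge Realty LP → Ironwood Trust (R2): 26% × 28% × 59% × 58% = 2.491216% of Larkspur Foods Inc.
Aggregating (R3): 21.0752% + 9% + 2.491216% = 32.566416%.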